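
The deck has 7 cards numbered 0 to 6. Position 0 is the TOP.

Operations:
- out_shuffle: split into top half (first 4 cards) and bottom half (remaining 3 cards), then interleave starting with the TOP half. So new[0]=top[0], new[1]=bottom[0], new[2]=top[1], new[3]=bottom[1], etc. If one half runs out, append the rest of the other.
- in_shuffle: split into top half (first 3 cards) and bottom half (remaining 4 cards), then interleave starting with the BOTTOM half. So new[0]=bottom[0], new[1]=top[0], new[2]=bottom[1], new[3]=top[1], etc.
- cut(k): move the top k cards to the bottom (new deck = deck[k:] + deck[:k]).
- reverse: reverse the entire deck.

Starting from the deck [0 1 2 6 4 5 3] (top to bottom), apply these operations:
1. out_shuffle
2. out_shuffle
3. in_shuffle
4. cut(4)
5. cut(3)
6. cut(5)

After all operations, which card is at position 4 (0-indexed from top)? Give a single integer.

After op 1 (out_shuffle): [0 4 1 5 2 3 6]
After op 2 (out_shuffle): [0 2 4 3 1 6 5]
After op 3 (in_shuffle): [3 0 1 2 6 4 5]
After op 4 (cut(4)): [6 4 5 3 0 1 2]
After op 5 (cut(3)): [3 0 1 2 6 4 5]
After op 6 (cut(5)): [4 5 3 0 1 2 6]
Position 4: card 1.

Answer: 1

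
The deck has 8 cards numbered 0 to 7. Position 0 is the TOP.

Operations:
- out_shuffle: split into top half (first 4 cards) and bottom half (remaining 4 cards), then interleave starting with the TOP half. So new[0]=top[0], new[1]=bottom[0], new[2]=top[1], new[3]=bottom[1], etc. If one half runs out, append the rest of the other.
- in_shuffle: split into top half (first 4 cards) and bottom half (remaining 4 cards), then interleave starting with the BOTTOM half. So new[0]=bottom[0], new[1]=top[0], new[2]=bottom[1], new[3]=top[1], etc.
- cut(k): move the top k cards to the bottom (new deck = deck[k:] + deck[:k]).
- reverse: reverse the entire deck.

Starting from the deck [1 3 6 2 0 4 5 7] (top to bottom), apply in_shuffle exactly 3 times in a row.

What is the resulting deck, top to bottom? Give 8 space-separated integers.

Answer: 7 5 4 0 2 6 3 1

Derivation:
After op 1 (in_shuffle): [0 1 4 3 5 6 7 2]
After op 2 (in_shuffle): [5 0 6 1 7 4 2 3]
After op 3 (in_shuffle): [7 5 4 0 2 6 3 1]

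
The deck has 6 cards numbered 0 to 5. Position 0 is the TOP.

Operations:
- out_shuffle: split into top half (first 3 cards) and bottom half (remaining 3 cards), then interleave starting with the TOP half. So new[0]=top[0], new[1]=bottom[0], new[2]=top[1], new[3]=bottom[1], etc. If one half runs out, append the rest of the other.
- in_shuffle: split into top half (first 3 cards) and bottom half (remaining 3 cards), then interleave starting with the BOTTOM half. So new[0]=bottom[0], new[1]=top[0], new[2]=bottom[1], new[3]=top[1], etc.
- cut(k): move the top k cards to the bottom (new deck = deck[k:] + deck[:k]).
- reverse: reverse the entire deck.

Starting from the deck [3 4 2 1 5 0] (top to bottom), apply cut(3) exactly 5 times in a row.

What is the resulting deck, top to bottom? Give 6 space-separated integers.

Answer: 1 5 0 3 4 2

Derivation:
After op 1 (cut(3)): [1 5 0 3 4 2]
After op 2 (cut(3)): [3 4 2 1 5 0]
After op 3 (cut(3)): [1 5 0 3 4 2]
After op 4 (cut(3)): [3 4 2 1 5 0]
After op 5 (cut(3)): [1 5 0 3 4 2]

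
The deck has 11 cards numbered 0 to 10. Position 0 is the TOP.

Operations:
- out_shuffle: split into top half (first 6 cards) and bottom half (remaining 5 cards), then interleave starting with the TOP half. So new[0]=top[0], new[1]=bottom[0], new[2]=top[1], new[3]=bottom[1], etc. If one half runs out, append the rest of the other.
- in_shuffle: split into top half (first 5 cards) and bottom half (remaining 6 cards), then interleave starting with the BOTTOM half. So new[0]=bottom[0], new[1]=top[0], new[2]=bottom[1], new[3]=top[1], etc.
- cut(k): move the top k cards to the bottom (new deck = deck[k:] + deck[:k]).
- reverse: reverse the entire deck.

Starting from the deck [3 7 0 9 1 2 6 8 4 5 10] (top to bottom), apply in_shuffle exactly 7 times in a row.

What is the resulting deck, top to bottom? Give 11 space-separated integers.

Answer: 8 1 7 5 6 9 3 4 2 0 10

Derivation:
After op 1 (in_shuffle): [2 3 6 7 8 0 4 9 5 1 10]
After op 2 (in_shuffle): [0 2 4 3 9 6 5 7 1 8 10]
After op 3 (in_shuffle): [6 0 5 2 7 4 1 3 8 9 10]
After op 4 (in_shuffle): [4 6 1 0 3 5 8 2 9 7 10]
After op 5 (in_shuffle): [5 4 8 6 2 1 9 0 7 3 10]
After op 6 (in_shuffle): [1 5 9 4 0 8 7 6 3 2 10]
After op 7 (in_shuffle): [8 1 7 5 6 9 3 4 2 0 10]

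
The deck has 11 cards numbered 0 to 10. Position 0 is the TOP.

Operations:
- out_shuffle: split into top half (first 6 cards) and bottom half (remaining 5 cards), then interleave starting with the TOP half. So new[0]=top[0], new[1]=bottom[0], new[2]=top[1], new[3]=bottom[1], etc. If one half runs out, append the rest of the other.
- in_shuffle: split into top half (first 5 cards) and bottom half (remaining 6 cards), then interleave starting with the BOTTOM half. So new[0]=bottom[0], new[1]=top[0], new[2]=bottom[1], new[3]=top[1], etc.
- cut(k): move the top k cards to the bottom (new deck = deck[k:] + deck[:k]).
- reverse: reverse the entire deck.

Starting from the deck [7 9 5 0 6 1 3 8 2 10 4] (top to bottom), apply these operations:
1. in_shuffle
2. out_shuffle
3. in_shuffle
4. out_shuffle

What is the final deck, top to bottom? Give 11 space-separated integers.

After op 1 (in_shuffle): [1 7 3 9 8 5 2 0 10 6 4]
After op 2 (out_shuffle): [1 2 7 0 3 10 9 6 8 4 5]
After op 3 (in_shuffle): [10 1 9 2 6 7 8 0 4 3 5]
After op 4 (out_shuffle): [10 8 1 0 9 4 2 3 6 5 7]

Answer: 10 8 1 0 9 4 2 3 6 5 7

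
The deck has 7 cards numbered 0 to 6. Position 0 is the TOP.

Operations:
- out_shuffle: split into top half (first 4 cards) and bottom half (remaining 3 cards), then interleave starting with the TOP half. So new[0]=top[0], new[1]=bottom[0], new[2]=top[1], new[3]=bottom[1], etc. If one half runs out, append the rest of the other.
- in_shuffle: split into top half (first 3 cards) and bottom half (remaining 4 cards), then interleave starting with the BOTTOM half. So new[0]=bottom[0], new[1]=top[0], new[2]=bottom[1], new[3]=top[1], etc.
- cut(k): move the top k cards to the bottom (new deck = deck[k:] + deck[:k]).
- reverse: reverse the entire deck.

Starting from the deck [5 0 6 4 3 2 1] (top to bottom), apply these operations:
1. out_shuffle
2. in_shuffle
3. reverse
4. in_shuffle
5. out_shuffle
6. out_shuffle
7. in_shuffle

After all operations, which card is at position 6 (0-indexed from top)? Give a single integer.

After op 1 (out_shuffle): [5 3 0 2 6 1 4]
After op 2 (in_shuffle): [2 5 6 3 1 0 4]
After op 3 (reverse): [4 0 1 3 6 5 2]
After op 4 (in_shuffle): [3 4 6 0 5 1 2]
After op 5 (out_shuffle): [3 5 4 1 6 2 0]
After op 6 (out_shuffle): [3 6 5 2 4 0 1]
After op 7 (in_shuffle): [2 3 4 6 0 5 1]
Position 6: card 1.

Answer: 1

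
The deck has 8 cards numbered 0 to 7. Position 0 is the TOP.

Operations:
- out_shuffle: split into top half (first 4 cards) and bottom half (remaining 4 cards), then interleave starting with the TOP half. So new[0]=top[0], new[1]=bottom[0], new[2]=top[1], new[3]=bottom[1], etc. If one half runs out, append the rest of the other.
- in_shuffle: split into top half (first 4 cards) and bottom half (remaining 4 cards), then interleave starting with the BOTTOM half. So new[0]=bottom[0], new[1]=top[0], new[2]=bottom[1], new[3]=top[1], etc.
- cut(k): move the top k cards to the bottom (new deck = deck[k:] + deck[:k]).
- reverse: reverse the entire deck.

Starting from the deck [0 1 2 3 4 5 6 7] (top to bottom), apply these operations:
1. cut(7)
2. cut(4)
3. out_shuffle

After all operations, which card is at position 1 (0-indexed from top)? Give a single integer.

After op 1 (cut(7)): [7 0 1 2 3 4 5 6]
After op 2 (cut(4)): [3 4 5 6 7 0 1 2]
After op 3 (out_shuffle): [3 7 4 0 5 1 6 2]
Position 1: card 7.

Answer: 7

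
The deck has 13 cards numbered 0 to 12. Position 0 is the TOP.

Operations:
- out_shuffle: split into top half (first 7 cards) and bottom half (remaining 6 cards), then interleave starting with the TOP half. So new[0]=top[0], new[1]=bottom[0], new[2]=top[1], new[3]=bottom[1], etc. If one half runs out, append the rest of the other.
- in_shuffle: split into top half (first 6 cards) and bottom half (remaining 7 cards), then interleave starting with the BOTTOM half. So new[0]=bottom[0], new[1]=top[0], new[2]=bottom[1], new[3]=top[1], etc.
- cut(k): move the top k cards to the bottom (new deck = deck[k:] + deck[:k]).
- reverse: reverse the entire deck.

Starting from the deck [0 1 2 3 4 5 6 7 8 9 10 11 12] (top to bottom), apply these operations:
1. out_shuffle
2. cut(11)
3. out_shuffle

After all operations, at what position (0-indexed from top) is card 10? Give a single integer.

After op 1 (out_shuffle): [0 7 1 8 2 9 3 10 4 11 5 12 6]
After op 2 (cut(11)): [12 6 0 7 1 8 2 9 3 10 4 11 5]
After op 3 (out_shuffle): [12 9 6 3 0 10 7 4 1 11 8 5 2]
Card 10 is at position 5.

Answer: 5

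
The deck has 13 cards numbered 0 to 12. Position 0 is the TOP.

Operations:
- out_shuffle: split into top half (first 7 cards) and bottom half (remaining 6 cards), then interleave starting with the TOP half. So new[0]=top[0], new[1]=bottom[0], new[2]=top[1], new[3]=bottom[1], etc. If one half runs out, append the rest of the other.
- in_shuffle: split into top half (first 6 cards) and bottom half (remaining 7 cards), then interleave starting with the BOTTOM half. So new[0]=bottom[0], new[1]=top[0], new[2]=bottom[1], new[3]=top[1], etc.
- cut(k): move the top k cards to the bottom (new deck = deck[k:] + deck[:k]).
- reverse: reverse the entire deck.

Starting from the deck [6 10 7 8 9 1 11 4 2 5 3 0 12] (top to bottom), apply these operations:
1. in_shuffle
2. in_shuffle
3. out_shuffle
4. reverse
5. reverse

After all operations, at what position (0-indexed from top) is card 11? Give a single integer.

After op 1 (in_shuffle): [11 6 4 10 2 7 5 8 3 9 0 1 12]
After op 2 (in_shuffle): [5 11 8 6 3 4 9 10 0 2 1 7 12]
After op 3 (out_shuffle): [5 10 11 0 8 2 6 1 3 7 4 12 9]
After op 4 (reverse): [9 12 4 7 3 1 6 2 8 0 11 10 5]
After op 5 (reverse): [5 10 11 0 8 2 6 1 3 7 4 12 9]
Card 11 is at position 2.

Answer: 2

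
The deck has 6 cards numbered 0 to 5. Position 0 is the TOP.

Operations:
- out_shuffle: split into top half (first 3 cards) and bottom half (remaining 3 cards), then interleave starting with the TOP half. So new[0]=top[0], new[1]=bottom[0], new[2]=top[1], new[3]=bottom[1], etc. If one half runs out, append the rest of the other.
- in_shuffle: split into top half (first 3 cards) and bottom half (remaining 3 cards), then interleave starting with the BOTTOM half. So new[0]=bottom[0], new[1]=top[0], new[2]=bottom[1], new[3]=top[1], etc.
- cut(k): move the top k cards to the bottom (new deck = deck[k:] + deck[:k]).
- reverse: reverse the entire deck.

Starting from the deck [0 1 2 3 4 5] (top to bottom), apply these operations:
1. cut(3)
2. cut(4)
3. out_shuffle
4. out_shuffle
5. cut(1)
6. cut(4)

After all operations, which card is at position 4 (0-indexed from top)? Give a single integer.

Answer: 3

Derivation:
After op 1 (cut(3)): [3 4 5 0 1 2]
After op 2 (cut(4)): [1 2 3 4 5 0]
After op 3 (out_shuffle): [1 4 2 5 3 0]
After op 4 (out_shuffle): [1 5 4 3 2 0]
After op 5 (cut(1)): [5 4 3 2 0 1]
After op 6 (cut(4)): [0 1 5 4 3 2]
Position 4: card 3.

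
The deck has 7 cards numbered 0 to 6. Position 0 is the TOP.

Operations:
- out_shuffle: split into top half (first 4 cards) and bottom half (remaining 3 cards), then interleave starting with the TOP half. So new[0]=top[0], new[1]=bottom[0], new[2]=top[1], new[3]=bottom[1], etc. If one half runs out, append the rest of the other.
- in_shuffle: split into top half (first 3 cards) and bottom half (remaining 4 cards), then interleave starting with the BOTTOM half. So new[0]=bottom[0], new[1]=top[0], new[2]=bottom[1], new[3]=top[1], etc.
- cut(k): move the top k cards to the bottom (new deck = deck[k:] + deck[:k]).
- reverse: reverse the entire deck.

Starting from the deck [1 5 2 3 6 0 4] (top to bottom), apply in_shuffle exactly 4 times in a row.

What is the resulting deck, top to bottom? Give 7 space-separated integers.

Answer: 3 1 6 5 0 2 4

Derivation:
After op 1 (in_shuffle): [3 1 6 5 0 2 4]
After op 2 (in_shuffle): [5 3 0 1 2 6 4]
After op 3 (in_shuffle): [1 5 2 3 6 0 4]
After op 4 (in_shuffle): [3 1 6 5 0 2 4]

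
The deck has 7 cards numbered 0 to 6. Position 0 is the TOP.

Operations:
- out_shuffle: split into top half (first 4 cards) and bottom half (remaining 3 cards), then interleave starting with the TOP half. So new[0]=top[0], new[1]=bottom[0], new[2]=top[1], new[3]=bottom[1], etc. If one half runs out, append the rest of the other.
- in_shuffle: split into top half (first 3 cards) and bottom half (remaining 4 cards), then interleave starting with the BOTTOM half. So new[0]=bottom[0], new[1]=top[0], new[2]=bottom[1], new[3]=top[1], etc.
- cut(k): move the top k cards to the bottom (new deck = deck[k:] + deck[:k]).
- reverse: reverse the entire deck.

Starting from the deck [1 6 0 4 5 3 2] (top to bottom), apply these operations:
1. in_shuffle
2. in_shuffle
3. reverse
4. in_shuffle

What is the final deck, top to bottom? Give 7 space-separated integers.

Answer: 1 2 3 5 4 0 6

Derivation:
After op 1 (in_shuffle): [4 1 5 6 3 0 2]
After op 2 (in_shuffle): [6 4 3 1 0 5 2]
After op 3 (reverse): [2 5 0 1 3 4 6]
After op 4 (in_shuffle): [1 2 3 5 4 0 6]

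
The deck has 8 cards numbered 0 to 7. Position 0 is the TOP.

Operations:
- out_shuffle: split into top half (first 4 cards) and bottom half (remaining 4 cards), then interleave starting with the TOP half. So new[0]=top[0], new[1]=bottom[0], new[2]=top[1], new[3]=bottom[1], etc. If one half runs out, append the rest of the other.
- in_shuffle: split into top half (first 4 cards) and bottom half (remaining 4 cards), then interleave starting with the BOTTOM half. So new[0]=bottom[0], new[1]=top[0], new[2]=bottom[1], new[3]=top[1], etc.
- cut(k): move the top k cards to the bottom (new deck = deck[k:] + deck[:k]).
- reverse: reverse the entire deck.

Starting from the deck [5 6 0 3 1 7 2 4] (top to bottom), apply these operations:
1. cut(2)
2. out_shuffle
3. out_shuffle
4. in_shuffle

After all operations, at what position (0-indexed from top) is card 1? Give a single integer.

Answer: 3

Derivation:
After op 1 (cut(2)): [0 3 1 7 2 4 5 6]
After op 2 (out_shuffle): [0 2 3 4 1 5 7 6]
After op 3 (out_shuffle): [0 1 2 5 3 7 4 6]
After op 4 (in_shuffle): [3 0 7 1 4 2 6 5]
Card 1 is at position 3.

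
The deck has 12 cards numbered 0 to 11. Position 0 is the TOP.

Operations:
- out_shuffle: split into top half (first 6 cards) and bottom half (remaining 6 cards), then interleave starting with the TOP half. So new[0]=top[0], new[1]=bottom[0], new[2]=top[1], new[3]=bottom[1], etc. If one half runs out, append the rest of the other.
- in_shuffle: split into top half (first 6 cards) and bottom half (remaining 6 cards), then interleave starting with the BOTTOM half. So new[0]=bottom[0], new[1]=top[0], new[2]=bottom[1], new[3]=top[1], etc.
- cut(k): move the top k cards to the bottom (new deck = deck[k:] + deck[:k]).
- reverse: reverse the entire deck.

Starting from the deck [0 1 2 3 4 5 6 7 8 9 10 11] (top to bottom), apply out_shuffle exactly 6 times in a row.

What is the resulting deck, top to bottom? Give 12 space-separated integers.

After op 1 (out_shuffle): [0 6 1 7 2 8 3 9 4 10 5 11]
After op 2 (out_shuffle): [0 3 6 9 1 4 7 10 2 5 8 11]
After op 3 (out_shuffle): [0 7 3 10 6 2 9 5 1 8 4 11]
After op 4 (out_shuffle): [0 9 7 5 3 1 10 8 6 4 2 11]
After op 5 (out_shuffle): [0 10 9 8 7 6 5 4 3 2 1 11]
After op 6 (out_shuffle): [0 5 10 4 9 3 8 2 7 1 6 11]

Answer: 0 5 10 4 9 3 8 2 7 1 6 11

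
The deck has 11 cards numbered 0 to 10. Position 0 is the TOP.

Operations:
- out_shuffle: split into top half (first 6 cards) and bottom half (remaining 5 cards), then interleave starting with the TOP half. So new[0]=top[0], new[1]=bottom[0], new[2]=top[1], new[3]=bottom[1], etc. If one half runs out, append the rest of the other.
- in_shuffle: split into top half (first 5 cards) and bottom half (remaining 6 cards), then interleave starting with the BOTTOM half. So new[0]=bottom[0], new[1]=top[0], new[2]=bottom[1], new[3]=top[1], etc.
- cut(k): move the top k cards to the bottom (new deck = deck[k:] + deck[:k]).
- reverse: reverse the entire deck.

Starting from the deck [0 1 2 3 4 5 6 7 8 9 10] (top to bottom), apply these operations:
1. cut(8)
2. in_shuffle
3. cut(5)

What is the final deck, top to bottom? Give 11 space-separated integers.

After op 1 (cut(8)): [8 9 10 0 1 2 3 4 5 6 7]
After op 2 (in_shuffle): [2 8 3 9 4 10 5 0 6 1 7]
After op 3 (cut(5)): [10 5 0 6 1 7 2 8 3 9 4]

Answer: 10 5 0 6 1 7 2 8 3 9 4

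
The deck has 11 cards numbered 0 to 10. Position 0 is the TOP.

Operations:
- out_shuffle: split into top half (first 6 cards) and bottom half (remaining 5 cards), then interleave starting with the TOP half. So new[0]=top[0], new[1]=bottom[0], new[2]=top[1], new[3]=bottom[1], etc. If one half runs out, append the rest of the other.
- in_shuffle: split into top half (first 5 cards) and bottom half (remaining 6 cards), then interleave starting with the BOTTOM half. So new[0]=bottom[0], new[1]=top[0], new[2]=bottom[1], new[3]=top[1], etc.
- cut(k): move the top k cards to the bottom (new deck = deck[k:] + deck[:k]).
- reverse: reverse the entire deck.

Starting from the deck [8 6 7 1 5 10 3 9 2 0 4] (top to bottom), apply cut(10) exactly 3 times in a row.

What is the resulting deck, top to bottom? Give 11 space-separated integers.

Answer: 2 0 4 8 6 7 1 5 10 3 9

Derivation:
After op 1 (cut(10)): [4 8 6 7 1 5 10 3 9 2 0]
After op 2 (cut(10)): [0 4 8 6 7 1 5 10 3 9 2]
After op 3 (cut(10)): [2 0 4 8 6 7 1 5 10 3 9]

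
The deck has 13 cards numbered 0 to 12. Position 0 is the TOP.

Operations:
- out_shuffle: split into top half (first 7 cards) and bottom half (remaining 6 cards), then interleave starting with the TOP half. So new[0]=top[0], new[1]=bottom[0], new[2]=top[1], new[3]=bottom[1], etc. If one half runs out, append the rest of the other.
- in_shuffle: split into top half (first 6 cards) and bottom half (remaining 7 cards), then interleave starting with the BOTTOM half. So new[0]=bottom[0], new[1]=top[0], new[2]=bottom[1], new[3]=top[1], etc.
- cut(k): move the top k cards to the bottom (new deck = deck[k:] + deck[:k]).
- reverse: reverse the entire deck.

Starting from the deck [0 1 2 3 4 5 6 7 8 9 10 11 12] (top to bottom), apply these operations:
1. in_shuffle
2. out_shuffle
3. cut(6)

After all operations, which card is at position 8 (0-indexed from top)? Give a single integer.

After op 1 (in_shuffle): [6 0 7 1 8 2 9 3 10 4 11 5 12]
After op 2 (out_shuffle): [6 3 0 10 7 4 1 11 8 5 2 12 9]
After op 3 (cut(6)): [1 11 8 5 2 12 9 6 3 0 10 7 4]
Position 8: card 3.

Answer: 3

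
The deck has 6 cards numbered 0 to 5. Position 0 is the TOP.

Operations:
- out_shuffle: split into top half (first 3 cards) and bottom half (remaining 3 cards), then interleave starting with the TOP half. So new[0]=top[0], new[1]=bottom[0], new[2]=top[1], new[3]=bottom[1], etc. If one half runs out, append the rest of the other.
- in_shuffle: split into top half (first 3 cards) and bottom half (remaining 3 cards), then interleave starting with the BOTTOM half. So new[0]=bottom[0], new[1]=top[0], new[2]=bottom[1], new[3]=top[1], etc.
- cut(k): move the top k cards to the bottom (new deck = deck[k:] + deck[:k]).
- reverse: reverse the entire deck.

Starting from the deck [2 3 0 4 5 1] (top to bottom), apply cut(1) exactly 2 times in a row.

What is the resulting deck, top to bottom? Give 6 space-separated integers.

After op 1 (cut(1)): [3 0 4 5 1 2]
After op 2 (cut(1)): [0 4 5 1 2 3]

Answer: 0 4 5 1 2 3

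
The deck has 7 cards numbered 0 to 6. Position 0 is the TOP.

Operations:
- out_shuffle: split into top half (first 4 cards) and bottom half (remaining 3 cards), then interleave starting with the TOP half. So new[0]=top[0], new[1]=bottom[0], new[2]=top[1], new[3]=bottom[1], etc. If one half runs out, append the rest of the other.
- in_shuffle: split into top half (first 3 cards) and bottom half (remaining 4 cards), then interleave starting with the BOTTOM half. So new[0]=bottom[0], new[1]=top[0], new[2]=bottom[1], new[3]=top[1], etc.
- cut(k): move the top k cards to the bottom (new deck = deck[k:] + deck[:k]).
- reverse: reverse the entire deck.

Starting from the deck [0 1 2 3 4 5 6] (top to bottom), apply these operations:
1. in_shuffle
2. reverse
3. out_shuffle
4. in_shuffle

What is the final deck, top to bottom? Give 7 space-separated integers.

After op 1 (in_shuffle): [3 0 4 1 5 2 6]
After op 2 (reverse): [6 2 5 1 4 0 3]
After op 3 (out_shuffle): [6 4 2 0 5 3 1]
After op 4 (in_shuffle): [0 6 5 4 3 2 1]

Answer: 0 6 5 4 3 2 1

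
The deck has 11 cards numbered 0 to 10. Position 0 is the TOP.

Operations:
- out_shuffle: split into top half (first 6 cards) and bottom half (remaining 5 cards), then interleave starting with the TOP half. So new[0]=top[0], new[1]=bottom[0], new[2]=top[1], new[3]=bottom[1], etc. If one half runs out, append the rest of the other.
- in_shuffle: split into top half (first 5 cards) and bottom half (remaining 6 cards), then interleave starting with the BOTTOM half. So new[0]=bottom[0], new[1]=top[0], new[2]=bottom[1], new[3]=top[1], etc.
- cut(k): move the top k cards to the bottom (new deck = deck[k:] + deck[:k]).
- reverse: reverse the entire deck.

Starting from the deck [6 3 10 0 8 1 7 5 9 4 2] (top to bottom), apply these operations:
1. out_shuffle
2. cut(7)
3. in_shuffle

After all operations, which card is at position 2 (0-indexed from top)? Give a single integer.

After op 1 (out_shuffle): [6 7 3 5 10 9 0 4 8 2 1]
After op 2 (cut(7)): [4 8 2 1 6 7 3 5 10 9 0]
After op 3 (in_shuffle): [7 4 3 8 5 2 10 1 9 6 0]
Position 2: card 3.

Answer: 3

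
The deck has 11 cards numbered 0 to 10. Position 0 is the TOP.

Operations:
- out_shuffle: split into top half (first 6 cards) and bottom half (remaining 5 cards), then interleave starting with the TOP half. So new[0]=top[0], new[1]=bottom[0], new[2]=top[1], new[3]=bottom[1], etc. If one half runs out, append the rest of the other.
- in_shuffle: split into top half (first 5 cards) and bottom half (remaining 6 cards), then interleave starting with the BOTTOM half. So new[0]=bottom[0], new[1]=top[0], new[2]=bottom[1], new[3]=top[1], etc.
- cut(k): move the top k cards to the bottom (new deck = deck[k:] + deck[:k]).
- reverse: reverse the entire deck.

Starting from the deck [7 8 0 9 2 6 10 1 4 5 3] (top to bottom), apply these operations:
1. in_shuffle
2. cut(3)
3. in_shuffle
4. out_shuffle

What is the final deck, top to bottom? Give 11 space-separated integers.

After op 1 (in_shuffle): [6 7 10 8 1 0 4 9 5 2 3]
After op 2 (cut(3)): [8 1 0 4 9 5 2 3 6 7 10]
After op 3 (in_shuffle): [5 8 2 1 3 0 6 4 7 9 10]
After op 4 (out_shuffle): [5 6 8 4 2 7 1 9 3 10 0]

Answer: 5 6 8 4 2 7 1 9 3 10 0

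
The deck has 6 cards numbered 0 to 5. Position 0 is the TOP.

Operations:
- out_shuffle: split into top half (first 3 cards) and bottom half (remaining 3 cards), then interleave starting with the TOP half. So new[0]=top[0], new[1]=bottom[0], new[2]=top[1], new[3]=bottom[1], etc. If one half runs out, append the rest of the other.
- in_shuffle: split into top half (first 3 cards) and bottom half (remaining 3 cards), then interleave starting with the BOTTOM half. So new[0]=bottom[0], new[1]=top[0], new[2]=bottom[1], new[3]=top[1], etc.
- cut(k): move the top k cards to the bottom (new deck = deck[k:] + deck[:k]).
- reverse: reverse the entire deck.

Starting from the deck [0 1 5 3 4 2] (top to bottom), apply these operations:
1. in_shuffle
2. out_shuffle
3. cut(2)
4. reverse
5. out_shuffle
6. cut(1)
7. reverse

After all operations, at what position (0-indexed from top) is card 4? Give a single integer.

Answer: 5

Derivation:
After op 1 (in_shuffle): [3 0 4 1 2 5]
After op 2 (out_shuffle): [3 1 0 2 4 5]
After op 3 (cut(2)): [0 2 4 5 3 1]
After op 4 (reverse): [1 3 5 4 2 0]
After op 5 (out_shuffle): [1 4 3 2 5 0]
After op 6 (cut(1)): [4 3 2 5 0 1]
After op 7 (reverse): [1 0 5 2 3 4]
Card 4 is at position 5.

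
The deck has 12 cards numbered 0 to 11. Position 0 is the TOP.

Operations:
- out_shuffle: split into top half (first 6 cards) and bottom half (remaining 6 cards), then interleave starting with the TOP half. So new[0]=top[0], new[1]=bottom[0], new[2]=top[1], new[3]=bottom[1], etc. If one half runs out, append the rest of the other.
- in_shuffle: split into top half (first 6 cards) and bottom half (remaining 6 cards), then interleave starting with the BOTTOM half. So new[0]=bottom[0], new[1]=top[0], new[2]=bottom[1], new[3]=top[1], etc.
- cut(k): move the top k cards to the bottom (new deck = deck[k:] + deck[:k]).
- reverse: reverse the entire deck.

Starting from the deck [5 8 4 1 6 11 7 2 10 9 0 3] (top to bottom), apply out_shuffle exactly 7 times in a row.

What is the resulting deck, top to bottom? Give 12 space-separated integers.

Answer: 5 10 11 4 0 2 6 8 9 7 1 3

Derivation:
After op 1 (out_shuffle): [5 7 8 2 4 10 1 9 6 0 11 3]
After op 2 (out_shuffle): [5 1 7 9 8 6 2 0 4 11 10 3]
After op 3 (out_shuffle): [5 2 1 0 7 4 9 11 8 10 6 3]
After op 4 (out_shuffle): [5 9 2 11 1 8 0 10 7 6 4 3]
After op 5 (out_shuffle): [5 0 9 10 2 7 11 6 1 4 8 3]
After op 6 (out_shuffle): [5 11 0 6 9 1 10 4 2 8 7 3]
After op 7 (out_shuffle): [5 10 11 4 0 2 6 8 9 7 1 3]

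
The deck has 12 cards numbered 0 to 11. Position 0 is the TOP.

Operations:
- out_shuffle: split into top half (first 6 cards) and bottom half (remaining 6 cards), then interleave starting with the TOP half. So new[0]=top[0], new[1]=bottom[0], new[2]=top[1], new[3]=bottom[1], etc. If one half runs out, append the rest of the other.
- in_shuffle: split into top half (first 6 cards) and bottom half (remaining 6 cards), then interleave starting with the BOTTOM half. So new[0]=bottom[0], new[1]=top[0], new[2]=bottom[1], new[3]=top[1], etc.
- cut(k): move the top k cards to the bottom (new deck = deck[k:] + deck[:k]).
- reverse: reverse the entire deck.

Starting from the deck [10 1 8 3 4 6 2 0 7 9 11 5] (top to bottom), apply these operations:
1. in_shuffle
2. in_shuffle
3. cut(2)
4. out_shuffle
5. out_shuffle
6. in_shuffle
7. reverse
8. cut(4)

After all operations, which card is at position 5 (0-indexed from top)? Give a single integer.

After op 1 (in_shuffle): [2 10 0 1 7 8 9 3 11 4 5 6]
After op 2 (in_shuffle): [9 2 3 10 11 0 4 1 5 7 6 8]
After op 3 (cut(2)): [3 10 11 0 4 1 5 7 6 8 9 2]
After op 4 (out_shuffle): [3 5 10 7 11 6 0 8 4 9 1 2]
After op 5 (out_shuffle): [3 0 5 8 10 4 7 9 11 1 6 2]
After op 6 (in_shuffle): [7 3 9 0 11 5 1 8 6 10 2 4]
After op 7 (reverse): [4 2 10 6 8 1 5 11 0 9 3 7]
After op 8 (cut(4)): [8 1 5 11 0 9 3 7 4 2 10 6]
Position 5: card 9.

Answer: 9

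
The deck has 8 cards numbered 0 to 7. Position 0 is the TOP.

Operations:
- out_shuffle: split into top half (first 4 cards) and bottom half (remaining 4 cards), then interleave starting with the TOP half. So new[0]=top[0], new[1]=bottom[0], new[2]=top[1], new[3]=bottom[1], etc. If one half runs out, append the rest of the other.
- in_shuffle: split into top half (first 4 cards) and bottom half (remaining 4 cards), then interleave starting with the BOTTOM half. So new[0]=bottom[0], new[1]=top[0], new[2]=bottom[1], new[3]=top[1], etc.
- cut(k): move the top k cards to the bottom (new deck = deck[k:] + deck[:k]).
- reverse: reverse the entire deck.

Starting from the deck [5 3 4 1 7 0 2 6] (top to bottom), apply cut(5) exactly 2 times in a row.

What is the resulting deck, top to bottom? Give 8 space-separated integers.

Answer: 4 1 7 0 2 6 5 3

Derivation:
After op 1 (cut(5)): [0 2 6 5 3 4 1 7]
After op 2 (cut(5)): [4 1 7 0 2 6 5 3]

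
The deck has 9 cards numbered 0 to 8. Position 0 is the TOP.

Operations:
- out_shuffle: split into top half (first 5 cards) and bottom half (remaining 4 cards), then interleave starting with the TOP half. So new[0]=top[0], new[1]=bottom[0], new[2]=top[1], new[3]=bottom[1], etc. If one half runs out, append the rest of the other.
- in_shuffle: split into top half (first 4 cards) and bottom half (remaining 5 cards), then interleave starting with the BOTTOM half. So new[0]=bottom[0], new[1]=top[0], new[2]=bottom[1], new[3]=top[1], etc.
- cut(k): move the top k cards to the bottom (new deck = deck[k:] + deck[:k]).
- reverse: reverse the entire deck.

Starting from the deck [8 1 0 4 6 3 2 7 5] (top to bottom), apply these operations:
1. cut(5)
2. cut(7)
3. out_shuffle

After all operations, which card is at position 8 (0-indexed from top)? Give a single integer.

Answer: 7

Derivation:
After op 1 (cut(5)): [3 2 7 5 8 1 0 4 6]
After op 2 (cut(7)): [4 6 3 2 7 5 8 1 0]
After op 3 (out_shuffle): [4 5 6 8 3 1 2 0 7]
Position 8: card 7.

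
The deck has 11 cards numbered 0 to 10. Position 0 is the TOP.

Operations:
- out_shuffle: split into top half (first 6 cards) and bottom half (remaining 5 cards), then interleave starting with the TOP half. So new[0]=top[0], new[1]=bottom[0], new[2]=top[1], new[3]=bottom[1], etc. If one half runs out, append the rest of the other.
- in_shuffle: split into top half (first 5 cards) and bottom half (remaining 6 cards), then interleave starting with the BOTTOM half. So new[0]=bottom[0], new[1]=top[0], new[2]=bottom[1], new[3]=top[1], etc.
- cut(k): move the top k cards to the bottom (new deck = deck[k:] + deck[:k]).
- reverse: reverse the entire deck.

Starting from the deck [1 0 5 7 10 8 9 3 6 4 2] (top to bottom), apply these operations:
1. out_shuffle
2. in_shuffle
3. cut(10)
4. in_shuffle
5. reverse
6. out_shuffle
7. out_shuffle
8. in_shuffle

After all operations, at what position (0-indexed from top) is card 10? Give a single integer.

After op 1 (out_shuffle): [1 9 0 3 5 6 7 4 10 2 8]
After op 2 (in_shuffle): [6 1 7 9 4 0 10 3 2 5 8]
After op 3 (cut(10)): [8 6 1 7 9 4 0 10 3 2 5]
After op 4 (in_shuffle): [4 8 0 6 10 1 3 7 2 9 5]
After op 5 (reverse): [5 9 2 7 3 1 10 6 0 8 4]
After op 6 (out_shuffle): [5 10 9 6 2 0 7 8 3 4 1]
After op 7 (out_shuffle): [5 7 10 8 9 3 6 4 2 1 0]
After op 8 (in_shuffle): [3 5 6 7 4 10 2 8 1 9 0]
Card 10 is at position 5.

Answer: 5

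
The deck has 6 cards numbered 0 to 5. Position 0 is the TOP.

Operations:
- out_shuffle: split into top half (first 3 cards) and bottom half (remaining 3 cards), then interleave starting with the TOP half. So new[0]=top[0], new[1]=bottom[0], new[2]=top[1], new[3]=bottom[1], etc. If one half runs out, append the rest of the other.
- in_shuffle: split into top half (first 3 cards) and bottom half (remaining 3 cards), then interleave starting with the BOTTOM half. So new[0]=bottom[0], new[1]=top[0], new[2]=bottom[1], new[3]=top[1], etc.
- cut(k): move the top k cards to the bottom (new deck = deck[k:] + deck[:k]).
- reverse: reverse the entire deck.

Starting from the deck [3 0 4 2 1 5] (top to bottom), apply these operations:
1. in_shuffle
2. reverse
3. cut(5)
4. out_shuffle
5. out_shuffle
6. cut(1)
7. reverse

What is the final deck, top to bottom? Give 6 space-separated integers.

Answer: 2 3 4 5 0 1

Derivation:
After op 1 (in_shuffle): [2 3 1 0 5 4]
After op 2 (reverse): [4 5 0 1 3 2]
After op 3 (cut(5)): [2 4 5 0 1 3]
After op 4 (out_shuffle): [2 0 4 1 5 3]
After op 5 (out_shuffle): [2 1 0 5 4 3]
After op 6 (cut(1)): [1 0 5 4 3 2]
After op 7 (reverse): [2 3 4 5 0 1]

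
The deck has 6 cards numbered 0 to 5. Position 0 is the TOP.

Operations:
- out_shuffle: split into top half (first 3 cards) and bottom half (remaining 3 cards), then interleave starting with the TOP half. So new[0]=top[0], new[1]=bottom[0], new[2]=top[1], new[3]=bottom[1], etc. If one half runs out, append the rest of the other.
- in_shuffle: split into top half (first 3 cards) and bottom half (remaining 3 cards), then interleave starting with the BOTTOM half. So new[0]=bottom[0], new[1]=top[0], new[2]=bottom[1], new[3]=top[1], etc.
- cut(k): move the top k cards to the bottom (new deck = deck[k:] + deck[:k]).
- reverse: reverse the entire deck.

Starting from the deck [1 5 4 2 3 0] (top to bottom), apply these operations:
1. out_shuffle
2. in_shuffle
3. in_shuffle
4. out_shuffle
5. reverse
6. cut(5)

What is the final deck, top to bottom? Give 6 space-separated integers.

After op 1 (out_shuffle): [1 2 5 3 4 0]
After op 2 (in_shuffle): [3 1 4 2 0 5]
After op 3 (in_shuffle): [2 3 0 1 5 4]
After op 4 (out_shuffle): [2 1 3 5 0 4]
After op 5 (reverse): [4 0 5 3 1 2]
After op 6 (cut(5)): [2 4 0 5 3 1]

Answer: 2 4 0 5 3 1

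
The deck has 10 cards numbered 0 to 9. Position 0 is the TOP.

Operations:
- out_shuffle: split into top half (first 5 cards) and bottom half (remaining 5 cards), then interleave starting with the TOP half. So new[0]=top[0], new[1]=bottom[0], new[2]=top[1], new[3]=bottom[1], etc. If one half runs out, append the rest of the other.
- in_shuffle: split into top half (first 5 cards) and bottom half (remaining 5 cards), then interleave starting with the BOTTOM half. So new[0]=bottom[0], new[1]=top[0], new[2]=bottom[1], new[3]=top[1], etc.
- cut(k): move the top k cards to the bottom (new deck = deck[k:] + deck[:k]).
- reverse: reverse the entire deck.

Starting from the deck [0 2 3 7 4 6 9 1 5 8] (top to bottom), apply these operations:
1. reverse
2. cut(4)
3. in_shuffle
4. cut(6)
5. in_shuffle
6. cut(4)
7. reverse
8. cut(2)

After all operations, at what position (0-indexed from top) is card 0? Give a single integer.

Answer: 2

Derivation:
After op 1 (reverse): [8 5 1 9 6 4 7 3 2 0]
After op 2 (cut(4)): [6 4 7 3 2 0 8 5 1 9]
After op 3 (in_shuffle): [0 6 8 4 5 7 1 3 9 2]
After op 4 (cut(6)): [1 3 9 2 0 6 8 4 5 7]
After op 5 (in_shuffle): [6 1 8 3 4 9 5 2 7 0]
After op 6 (cut(4)): [4 9 5 2 7 0 6 1 8 3]
After op 7 (reverse): [3 8 1 6 0 7 2 5 9 4]
After op 8 (cut(2)): [1 6 0 7 2 5 9 4 3 8]
Card 0 is at position 2.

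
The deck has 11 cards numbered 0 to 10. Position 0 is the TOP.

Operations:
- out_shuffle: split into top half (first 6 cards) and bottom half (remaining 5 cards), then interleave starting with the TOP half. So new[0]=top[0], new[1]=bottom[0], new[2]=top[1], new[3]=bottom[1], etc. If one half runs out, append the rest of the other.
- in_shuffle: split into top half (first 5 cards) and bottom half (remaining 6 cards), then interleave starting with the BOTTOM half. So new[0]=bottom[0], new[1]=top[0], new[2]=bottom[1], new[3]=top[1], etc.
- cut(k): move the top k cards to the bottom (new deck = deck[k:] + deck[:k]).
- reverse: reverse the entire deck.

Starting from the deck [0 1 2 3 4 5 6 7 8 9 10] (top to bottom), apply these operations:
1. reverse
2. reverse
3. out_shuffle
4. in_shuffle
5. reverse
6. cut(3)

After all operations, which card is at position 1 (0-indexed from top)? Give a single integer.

After op 1 (reverse): [10 9 8 7 6 5 4 3 2 1 0]
After op 2 (reverse): [0 1 2 3 4 5 6 7 8 9 10]
After op 3 (out_shuffle): [0 6 1 7 2 8 3 9 4 10 5]
After op 4 (in_shuffle): [8 0 3 6 9 1 4 7 10 2 5]
After op 5 (reverse): [5 2 10 7 4 1 9 6 3 0 8]
After op 6 (cut(3)): [7 4 1 9 6 3 0 8 5 2 10]
Position 1: card 4.

Answer: 4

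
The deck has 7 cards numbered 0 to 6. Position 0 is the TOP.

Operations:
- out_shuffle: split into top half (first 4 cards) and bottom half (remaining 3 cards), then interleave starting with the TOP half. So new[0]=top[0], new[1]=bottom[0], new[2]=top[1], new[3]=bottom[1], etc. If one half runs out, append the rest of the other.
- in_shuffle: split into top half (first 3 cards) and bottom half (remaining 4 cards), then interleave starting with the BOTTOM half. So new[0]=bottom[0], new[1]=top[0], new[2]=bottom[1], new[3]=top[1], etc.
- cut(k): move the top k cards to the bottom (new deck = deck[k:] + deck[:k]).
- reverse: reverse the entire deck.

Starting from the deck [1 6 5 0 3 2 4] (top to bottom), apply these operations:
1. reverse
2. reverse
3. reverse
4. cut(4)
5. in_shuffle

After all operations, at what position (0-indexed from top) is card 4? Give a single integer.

After op 1 (reverse): [4 2 3 0 5 6 1]
After op 2 (reverse): [1 6 5 0 3 2 4]
After op 3 (reverse): [4 2 3 0 5 6 1]
After op 4 (cut(4)): [5 6 1 4 2 3 0]
After op 5 (in_shuffle): [4 5 2 6 3 1 0]
Card 4 is at position 0.

Answer: 0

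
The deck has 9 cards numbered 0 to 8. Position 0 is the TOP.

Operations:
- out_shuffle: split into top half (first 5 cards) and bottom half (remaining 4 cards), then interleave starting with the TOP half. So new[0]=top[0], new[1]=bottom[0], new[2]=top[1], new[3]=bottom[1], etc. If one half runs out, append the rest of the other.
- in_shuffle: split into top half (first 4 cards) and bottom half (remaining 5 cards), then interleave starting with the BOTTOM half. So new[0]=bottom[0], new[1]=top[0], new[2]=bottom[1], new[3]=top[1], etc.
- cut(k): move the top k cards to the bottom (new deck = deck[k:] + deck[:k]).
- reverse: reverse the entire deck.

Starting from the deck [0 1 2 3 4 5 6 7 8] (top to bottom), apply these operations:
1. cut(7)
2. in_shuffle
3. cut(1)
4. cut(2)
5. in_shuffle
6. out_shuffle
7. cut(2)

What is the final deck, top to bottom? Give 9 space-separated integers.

Answer: 8 7 6 5 4 3 2 1 0

Derivation:
After op 1 (cut(7)): [7 8 0 1 2 3 4 5 6]
After op 2 (in_shuffle): [2 7 3 8 4 0 5 1 6]
After op 3 (cut(1)): [7 3 8 4 0 5 1 6 2]
After op 4 (cut(2)): [8 4 0 5 1 6 2 7 3]
After op 5 (in_shuffle): [1 8 6 4 2 0 7 5 3]
After op 6 (out_shuffle): [1 0 8 7 6 5 4 3 2]
After op 7 (cut(2)): [8 7 6 5 4 3 2 1 0]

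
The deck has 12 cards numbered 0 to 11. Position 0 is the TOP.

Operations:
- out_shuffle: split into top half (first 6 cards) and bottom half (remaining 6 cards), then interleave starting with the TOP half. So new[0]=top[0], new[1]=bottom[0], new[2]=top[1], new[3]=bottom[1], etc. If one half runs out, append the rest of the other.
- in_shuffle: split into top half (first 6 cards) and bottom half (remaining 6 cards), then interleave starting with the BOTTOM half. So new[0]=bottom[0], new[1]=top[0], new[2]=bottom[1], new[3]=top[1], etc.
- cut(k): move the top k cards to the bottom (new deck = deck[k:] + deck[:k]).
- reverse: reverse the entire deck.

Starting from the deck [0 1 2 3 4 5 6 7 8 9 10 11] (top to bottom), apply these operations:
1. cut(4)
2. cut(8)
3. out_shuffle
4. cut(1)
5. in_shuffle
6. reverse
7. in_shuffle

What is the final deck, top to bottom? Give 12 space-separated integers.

Answer: 7 3 10 0 1 8 4 11 6 2 9 5

Derivation:
After op 1 (cut(4)): [4 5 6 7 8 9 10 11 0 1 2 3]
After op 2 (cut(8)): [0 1 2 3 4 5 6 7 8 9 10 11]
After op 3 (out_shuffle): [0 6 1 7 2 8 3 9 4 10 5 11]
After op 4 (cut(1)): [6 1 7 2 8 3 9 4 10 5 11 0]
After op 5 (in_shuffle): [9 6 4 1 10 7 5 2 11 8 0 3]
After op 6 (reverse): [3 0 8 11 2 5 7 10 1 4 6 9]
After op 7 (in_shuffle): [7 3 10 0 1 8 4 11 6 2 9 5]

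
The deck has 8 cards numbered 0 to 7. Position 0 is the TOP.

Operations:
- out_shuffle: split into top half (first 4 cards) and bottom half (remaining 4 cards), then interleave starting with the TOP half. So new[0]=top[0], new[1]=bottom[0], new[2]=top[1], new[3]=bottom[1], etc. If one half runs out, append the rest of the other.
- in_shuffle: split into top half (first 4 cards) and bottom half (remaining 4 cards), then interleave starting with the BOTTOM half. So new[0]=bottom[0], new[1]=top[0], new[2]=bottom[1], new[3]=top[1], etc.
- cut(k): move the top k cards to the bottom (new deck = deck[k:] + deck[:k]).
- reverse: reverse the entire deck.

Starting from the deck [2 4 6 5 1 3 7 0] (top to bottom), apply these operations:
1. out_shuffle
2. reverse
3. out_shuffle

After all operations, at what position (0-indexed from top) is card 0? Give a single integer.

Answer: 0

Derivation:
After op 1 (out_shuffle): [2 1 4 3 6 7 5 0]
After op 2 (reverse): [0 5 7 6 3 4 1 2]
After op 3 (out_shuffle): [0 3 5 4 7 1 6 2]
Card 0 is at position 0.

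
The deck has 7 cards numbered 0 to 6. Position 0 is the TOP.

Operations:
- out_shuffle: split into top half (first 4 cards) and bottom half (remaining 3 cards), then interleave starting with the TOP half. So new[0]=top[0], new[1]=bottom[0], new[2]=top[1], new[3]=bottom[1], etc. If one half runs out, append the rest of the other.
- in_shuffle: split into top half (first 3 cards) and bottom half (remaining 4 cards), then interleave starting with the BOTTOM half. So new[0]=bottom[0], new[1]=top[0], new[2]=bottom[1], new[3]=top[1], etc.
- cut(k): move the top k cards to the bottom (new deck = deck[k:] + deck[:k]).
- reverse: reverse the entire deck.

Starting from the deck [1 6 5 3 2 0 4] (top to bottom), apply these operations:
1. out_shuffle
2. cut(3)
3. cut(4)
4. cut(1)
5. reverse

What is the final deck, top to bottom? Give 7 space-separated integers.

Answer: 1 3 4 5 0 6 2

Derivation:
After op 1 (out_shuffle): [1 2 6 0 5 4 3]
After op 2 (cut(3)): [0 5 4 3 1 2 6]
After op 3 (cut(4)): [1 2 6 0 5 4 3]
After op 4 (cut(1)): [2 6 0 5 4 3 1]
After op 5 (reverse): [1 3 4 5 0 6 2]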